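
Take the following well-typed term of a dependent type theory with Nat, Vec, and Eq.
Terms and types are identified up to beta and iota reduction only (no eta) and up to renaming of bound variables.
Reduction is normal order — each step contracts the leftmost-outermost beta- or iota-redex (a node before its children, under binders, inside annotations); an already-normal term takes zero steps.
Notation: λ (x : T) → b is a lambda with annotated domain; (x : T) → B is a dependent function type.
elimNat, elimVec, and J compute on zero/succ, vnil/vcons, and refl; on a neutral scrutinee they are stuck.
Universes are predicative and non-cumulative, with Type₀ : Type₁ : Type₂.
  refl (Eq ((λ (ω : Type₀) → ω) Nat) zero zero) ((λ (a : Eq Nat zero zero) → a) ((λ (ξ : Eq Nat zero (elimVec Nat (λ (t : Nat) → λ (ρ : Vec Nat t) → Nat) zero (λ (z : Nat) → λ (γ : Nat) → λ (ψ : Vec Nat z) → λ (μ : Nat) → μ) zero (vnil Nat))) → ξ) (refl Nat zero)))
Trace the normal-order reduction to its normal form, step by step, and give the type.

reduction (normal order):
  refl (Eq ((λ (ω : Type₀) → ω) Nat) zero zero) ((λ (a : Eq Nat zero zero) → a) ((λ (ξ : Eq Nat zero (elimVec Nat (λ (t : Nat) → λ (ρ : Vec Nat t) → Nat) zero (λ (z : Nat) → λ (γ : Nat) → λ (ψ : Vec Nat z) → λ (μ : Nat) → μ) zero (vnil Nat))) → ξ) (refl Nat zero)))
  ~> refl (Eq Nat zero zero) ((λ (ω : Eq Nat zero zero) → ω) ((λ (a : Eq Nat zero (elimVec Nat (λ (ξ : Nat) → λ (t : Vec Nat ξ) → Nat) zero (λ (ρ : Nat) → λ (z : Nat) → λ (γ : Vec Nat ρ) → λ (ψ : Nat) → ψ) zero (vnil Nat))) → a) (refl Nat zero)))
  ~> refl (Eq Nat zero zero) ((λ (ω : Eq Nat zero (elimVec Nat (λ (a : Nat) → λ (ξ : Vec Nat a) → Nat) zero (λ (t : Nat) → λ (ρ : Nat) → λ (z : Vec Nat t) → λ (γ : Nat) → γ) zero (vnil Nat))) → ω) (refl Nat zero))
  ~> refl (Eq Nat zero zero) (refl Nat zero)
the term's type:
  Eq (Eq Nat zero zero) (refl Nat zero) (refl Nat zero)


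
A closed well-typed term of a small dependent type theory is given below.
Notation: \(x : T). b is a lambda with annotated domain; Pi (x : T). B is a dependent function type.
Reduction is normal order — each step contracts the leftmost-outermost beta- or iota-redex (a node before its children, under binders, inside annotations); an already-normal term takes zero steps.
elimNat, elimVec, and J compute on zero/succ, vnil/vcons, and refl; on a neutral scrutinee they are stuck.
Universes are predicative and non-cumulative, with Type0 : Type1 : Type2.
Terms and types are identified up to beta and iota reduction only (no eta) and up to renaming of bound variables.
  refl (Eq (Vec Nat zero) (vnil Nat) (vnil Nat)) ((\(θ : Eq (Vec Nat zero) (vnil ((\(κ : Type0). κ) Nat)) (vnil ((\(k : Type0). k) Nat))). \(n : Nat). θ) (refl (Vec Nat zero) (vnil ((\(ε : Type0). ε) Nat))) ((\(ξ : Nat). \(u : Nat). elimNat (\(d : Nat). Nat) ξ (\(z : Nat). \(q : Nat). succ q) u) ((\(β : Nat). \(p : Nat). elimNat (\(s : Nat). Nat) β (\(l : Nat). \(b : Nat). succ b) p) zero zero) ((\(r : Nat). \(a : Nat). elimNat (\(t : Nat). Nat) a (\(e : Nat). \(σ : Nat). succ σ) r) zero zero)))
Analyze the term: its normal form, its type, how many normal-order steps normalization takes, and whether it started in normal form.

reduced normal form:
  refl (Eq (Vec Nat zero) (vnil Nat) (vnil Nat)) (refl (Vec Nat zero) (vnil Nat))
type:
  Eq (Eq (Vec Nat zero) (vnil Nat) (vnil Nat)) (refl (Vec Nat zero) (vnil Nat)) (refl (Vec Nat zero) (vnil Nat))
reduction steps (normal order): 3
already normal: no
first contracted redex: a beta-redex


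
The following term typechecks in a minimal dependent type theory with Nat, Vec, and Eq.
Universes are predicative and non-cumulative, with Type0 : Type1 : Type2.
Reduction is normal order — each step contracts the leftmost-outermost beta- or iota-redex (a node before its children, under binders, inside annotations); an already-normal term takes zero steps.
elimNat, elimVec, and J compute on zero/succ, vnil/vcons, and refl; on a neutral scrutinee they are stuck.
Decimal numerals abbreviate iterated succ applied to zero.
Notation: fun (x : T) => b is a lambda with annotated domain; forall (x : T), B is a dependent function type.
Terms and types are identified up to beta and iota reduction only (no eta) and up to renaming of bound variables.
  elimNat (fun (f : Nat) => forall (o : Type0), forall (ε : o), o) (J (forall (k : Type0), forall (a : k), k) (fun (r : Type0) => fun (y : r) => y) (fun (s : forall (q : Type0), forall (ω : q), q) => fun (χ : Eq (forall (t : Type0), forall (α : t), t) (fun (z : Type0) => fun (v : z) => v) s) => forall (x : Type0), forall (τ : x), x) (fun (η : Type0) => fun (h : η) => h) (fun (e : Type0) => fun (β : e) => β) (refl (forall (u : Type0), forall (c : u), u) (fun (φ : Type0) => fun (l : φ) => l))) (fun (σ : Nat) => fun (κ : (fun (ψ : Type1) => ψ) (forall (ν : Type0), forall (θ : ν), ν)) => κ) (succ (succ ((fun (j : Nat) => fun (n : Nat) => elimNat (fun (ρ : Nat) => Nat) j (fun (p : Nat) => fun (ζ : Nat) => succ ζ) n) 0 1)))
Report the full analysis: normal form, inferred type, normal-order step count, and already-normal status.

reduced normal form:
  fun (f : Type0) => fun (o : f) => o
the term's type:
  forall (f : Type0), forall (o : f), f
steps to reach normal form (normal order): 18
term was already normal: no
first redex: an elimNat iota-redex


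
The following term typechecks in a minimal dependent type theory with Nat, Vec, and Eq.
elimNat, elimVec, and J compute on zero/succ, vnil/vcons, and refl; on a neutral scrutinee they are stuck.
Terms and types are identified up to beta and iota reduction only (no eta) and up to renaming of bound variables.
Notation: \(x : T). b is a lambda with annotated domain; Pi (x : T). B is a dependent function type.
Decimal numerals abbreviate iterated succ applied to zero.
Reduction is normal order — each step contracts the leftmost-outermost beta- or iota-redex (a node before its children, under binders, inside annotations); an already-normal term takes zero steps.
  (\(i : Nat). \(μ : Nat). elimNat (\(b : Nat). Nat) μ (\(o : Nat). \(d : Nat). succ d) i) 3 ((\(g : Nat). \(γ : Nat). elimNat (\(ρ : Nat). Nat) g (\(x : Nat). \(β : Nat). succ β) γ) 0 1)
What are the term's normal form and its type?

reduced normal form:
  4
the term's type:
  Nat
observation: reduction starts at a beta-redex, and 18 normal-order steps reach the normal form.


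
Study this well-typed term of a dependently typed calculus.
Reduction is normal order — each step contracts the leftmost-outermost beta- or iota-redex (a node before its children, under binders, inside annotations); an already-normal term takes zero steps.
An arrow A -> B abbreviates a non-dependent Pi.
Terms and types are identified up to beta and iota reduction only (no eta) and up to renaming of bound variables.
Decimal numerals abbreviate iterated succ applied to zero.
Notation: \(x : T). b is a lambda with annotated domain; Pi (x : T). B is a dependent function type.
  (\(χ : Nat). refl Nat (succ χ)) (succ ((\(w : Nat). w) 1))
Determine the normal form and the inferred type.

normal form:
  refl Nat 3
the term's type:
  Eq Nat 3 3
observation: the term reaches its normal form after 2 normal-order steps.


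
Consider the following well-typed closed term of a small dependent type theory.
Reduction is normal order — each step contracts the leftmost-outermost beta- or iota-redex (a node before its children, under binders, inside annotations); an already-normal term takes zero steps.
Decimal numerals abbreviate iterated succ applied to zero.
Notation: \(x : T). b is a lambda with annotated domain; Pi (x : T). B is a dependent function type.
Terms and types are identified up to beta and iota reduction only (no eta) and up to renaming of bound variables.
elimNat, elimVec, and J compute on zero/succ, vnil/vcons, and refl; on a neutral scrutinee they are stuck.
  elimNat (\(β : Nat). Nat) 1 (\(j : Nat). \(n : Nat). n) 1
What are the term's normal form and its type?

normal form:
  1
the term's type:
  Nat
observation: contracting an elimNat iota-redex first, the term normalizes in 4 steps.


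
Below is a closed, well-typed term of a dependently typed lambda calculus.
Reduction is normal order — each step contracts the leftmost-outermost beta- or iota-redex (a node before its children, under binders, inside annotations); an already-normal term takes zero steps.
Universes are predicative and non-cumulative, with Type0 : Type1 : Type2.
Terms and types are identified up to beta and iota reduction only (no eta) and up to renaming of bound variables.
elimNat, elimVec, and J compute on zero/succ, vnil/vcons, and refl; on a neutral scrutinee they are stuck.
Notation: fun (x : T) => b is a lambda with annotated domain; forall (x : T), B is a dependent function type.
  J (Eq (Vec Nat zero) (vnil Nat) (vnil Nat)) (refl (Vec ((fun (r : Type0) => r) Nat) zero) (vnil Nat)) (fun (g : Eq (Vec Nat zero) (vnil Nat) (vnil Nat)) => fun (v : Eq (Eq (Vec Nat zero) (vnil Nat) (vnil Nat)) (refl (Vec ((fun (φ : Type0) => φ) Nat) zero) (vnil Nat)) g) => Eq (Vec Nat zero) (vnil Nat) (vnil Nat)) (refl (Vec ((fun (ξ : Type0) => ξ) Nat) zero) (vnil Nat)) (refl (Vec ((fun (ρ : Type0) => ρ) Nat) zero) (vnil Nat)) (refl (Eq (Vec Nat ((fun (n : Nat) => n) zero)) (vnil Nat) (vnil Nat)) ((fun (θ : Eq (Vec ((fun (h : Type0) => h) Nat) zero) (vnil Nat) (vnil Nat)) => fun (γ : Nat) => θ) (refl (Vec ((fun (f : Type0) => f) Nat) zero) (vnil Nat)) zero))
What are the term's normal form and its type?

reduced normal form:
  refl (Vec Nat zero) (vnil Nat)
type:
  Eq (Vec Nat zero) (vnil Nat) (vnil Nat)


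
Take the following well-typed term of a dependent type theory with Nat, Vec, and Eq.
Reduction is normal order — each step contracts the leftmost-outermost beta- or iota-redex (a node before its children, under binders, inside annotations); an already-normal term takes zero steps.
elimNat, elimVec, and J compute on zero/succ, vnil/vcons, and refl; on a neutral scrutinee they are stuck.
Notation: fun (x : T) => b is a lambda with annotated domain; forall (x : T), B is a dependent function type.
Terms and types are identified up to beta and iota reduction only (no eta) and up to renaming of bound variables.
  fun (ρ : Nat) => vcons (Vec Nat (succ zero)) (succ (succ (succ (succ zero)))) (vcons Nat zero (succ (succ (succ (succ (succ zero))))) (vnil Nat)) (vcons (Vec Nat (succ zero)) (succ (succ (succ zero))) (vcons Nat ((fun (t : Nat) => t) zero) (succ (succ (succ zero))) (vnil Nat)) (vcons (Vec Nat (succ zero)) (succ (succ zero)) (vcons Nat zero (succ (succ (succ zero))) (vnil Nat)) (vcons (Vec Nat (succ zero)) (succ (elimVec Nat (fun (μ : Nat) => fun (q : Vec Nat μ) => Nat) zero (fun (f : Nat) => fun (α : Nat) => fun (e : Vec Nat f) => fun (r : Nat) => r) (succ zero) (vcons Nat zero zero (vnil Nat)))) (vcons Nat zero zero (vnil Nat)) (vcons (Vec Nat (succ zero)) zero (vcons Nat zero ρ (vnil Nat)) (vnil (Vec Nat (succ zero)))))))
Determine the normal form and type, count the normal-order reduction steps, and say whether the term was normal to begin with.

reduced normal form:
  fun (ρ : Nat) => vcons (Vec Nat (succ zero)) (succ (succ (succ (succ zero)))) (vcons Nat zero (succ (succ (succ (succ (succ zero))))) (vnil Nat)) (vcons (Vec Nat (succ zero)) (succ (succ (succ zero))) (vcons Nat zero (succ (succ (succ zero))) (vnil Nat)) (vcons (Vec Nat (succ zero)) (succ (succ zero)) (vcons Nat zero (succ (succ (succ zero))) (vnil Nat)) (vcons (Vec Nat (succ zero)) (succ zero) (vcons Nat zero zero (vnil Nat)) (vcons (Vec Nat (succ zero)) zero (vcons Nat zero ρ (vnil Nat)) (vnil (Vec Nat (succ zero)))))))
type:
  forall (ρ : Nat), Vec (Vec Nat (succ zero)) (succ (succ (succ (succ (succ zero)))))
reduction steps (normal order): 7
already normal: no
first contracted redex: a beta-redex


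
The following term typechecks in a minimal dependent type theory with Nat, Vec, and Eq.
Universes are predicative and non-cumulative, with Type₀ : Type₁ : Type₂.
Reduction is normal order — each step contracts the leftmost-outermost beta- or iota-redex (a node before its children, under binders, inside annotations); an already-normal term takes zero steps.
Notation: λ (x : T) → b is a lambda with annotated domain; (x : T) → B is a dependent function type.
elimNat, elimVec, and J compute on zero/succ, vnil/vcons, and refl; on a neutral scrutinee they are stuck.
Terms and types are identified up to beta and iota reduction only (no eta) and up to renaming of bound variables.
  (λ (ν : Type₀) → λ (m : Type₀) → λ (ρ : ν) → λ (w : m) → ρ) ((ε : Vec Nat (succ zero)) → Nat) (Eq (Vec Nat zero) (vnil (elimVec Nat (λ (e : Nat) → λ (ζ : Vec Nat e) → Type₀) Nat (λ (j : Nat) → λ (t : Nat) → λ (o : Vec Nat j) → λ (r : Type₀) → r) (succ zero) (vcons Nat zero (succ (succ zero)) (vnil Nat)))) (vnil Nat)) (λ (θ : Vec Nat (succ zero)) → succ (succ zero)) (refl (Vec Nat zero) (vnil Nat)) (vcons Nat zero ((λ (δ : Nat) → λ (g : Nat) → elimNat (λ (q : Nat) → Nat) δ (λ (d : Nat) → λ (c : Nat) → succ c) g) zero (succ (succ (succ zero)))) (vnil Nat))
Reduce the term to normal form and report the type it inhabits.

reduced normal form:
  succ (succ zero)
the term's type:
  Nat


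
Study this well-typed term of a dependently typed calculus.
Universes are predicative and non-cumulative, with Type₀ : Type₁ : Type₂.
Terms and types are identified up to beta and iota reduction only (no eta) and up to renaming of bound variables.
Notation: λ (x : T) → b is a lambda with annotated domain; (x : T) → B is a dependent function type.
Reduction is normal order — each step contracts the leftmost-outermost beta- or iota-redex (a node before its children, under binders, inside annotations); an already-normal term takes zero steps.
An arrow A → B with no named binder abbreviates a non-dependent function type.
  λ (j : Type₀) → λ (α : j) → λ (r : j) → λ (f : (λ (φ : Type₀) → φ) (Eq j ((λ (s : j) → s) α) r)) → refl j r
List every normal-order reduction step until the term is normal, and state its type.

normal-order reduction:
  λ (j : Type₀) → λ (α : j) → λ (r : j) → λ (f : (λ (φ : Type₀) → φ) (Eq j ((λ (s : j) → s) α) r)) → refl j r
  ~> λ (j : Type₀) → λ (α : j) → λ (r : j) → λ (f : Eq j ((λ (φ : j) → φ) α) r) → refl j r
  ~> λ (j : Type₀) → λ (α : j) → λ (r : j) → λ (f : Eq j α r) → refl j r
type:
  (j : Type₀) → (α : j) → (r : j) → Eq j α r → Eq j r r


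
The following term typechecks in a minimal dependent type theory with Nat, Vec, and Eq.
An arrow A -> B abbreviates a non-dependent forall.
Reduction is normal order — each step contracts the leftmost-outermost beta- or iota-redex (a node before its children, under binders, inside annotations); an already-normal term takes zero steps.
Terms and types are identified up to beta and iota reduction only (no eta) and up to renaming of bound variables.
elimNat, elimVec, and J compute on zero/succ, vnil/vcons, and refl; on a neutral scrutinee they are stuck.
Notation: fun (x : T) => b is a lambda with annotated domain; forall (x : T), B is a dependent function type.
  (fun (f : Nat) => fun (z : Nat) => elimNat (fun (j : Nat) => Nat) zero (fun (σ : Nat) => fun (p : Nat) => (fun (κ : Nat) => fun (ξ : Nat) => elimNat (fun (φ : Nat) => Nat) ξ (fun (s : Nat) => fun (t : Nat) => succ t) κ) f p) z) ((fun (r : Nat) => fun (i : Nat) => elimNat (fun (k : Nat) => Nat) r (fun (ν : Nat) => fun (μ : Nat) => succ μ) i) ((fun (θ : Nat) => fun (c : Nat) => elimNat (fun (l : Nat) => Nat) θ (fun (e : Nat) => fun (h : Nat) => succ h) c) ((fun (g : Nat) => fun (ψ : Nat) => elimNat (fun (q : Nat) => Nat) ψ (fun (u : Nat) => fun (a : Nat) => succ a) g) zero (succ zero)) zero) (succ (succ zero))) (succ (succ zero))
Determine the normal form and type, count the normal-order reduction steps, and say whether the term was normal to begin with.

resulting normal form:
  succ (succ (succ (succ (succ (succ zero)))))
type:
  Nat
normal-order step count: 63
already normal: no
first contracted redex: a beta-redex


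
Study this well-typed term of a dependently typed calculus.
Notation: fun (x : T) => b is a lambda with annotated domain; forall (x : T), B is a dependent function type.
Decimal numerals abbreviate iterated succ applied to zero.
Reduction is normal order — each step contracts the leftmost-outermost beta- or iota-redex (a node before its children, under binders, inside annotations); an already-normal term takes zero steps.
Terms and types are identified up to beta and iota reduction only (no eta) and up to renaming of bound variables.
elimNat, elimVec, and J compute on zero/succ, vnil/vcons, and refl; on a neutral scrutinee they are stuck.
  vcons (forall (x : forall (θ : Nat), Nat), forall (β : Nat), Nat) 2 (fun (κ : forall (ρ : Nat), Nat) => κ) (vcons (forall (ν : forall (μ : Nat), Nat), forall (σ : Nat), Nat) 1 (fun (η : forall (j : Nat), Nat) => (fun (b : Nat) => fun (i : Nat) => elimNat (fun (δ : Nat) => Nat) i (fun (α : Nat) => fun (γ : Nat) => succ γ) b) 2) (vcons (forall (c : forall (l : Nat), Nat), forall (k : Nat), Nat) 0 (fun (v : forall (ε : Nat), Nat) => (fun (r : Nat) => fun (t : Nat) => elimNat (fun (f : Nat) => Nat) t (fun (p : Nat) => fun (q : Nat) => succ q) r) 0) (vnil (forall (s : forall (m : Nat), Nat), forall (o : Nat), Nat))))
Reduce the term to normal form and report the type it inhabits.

reduced normal form:
  vcons (forall (x : forall (θ : Nat), Nat), forall (β : Nat), Nat) 2 (fun (κ : forall (ρ : Nat), Nat) => κ) (vcons (forall (ν : forall (μ : Nat), Nat), forall (σ : Nat), Nat) 1 (fun (η : forall (j : Nat), Nat) => fun (b : Nat) => succ (succ b)) (vcons (forall (i : forall (δ : Nat), Nat), forall (α : Nat), Nat) 0 (fun (γ : forall (c : Nat), Nat) => fun (l : Nat) => l) (vnil (forall (k : forall (v : Nat), Nat), forall (ε : Nat), Nat))))
inferred type:
  Vec (forall (x : forall (θ : Nat), Nat), forall (β : Nat), Nat) 3
observation: the leftmost-outermost redex is a beta-redex, and normalization takes 10 steps.


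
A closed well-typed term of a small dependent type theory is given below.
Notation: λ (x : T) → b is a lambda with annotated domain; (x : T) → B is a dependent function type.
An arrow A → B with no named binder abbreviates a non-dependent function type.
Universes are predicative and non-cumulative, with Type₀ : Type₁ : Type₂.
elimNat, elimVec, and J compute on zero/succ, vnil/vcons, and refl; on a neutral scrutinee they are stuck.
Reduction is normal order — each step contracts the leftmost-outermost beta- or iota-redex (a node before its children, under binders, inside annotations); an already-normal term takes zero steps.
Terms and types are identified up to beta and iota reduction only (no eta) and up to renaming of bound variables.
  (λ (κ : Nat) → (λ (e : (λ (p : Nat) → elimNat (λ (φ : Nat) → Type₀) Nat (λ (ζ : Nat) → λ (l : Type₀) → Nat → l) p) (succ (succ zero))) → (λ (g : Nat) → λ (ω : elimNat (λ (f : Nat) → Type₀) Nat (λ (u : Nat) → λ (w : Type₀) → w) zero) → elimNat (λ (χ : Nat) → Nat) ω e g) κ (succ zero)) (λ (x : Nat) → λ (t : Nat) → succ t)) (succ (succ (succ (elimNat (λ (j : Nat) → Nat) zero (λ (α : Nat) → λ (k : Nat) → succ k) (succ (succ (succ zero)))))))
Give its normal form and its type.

reduced normal form:
  succ (succ (succ (succ (succ (succ (succ zero))))))
inferred type:
  Nat
observation: reduction starts at a beta-redex, and 33 normal-order steps reach the normal form.


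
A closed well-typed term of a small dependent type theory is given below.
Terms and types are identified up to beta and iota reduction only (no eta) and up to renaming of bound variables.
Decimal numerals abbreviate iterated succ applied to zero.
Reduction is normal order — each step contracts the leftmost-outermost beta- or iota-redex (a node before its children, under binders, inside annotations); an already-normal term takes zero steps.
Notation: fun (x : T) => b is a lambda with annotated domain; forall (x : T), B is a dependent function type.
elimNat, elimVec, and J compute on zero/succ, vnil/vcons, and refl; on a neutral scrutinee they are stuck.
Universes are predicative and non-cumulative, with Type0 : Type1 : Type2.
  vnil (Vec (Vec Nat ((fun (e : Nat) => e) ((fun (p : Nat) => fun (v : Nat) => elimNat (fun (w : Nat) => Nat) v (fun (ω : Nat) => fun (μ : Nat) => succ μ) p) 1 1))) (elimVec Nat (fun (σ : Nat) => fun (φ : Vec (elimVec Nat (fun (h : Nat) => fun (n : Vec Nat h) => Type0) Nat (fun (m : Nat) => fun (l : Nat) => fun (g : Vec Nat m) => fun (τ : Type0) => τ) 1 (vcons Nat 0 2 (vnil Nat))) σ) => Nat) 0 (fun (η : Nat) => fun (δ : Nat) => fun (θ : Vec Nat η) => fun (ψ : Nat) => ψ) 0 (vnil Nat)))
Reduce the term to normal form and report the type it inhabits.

normal form:
  vnil (Vec (Vec Nat 2) 0)
inferred type:
  Vec (Vec (Vec Nat 2) 0) 0
observation: the leftmost-outermost redex is a beta-redex, and normalization takes 8 steps.


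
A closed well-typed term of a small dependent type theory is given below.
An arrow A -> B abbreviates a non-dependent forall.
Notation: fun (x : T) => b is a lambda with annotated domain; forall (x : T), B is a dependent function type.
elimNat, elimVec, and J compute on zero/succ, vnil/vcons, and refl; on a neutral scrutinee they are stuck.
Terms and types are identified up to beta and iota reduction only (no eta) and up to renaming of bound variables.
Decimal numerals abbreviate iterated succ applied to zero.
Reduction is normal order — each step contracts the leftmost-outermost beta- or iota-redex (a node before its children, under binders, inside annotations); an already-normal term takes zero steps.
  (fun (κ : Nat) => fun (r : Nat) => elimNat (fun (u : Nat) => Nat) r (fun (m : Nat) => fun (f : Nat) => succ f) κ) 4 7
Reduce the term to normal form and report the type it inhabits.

normal form:
  11
the term's type:
  Nat
observation: normalization takes exactly 15 steps under the normal-order strategy.


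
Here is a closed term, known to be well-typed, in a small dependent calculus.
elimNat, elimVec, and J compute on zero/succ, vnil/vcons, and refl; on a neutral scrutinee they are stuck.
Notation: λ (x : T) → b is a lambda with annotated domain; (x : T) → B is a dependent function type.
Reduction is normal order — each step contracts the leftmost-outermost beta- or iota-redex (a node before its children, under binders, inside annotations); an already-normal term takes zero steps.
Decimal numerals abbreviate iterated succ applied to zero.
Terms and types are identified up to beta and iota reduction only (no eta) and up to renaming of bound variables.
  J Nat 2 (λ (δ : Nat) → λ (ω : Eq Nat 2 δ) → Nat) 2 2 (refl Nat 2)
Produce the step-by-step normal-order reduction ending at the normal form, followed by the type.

normal-order reduction sequence:
  J Nat 2 (λ (δ : Nat) → λ (ω : Eq Nat 2 δ) → Nat) 2 2 (refl Nat 2)
  ~> 2
the term's type:
  Nat


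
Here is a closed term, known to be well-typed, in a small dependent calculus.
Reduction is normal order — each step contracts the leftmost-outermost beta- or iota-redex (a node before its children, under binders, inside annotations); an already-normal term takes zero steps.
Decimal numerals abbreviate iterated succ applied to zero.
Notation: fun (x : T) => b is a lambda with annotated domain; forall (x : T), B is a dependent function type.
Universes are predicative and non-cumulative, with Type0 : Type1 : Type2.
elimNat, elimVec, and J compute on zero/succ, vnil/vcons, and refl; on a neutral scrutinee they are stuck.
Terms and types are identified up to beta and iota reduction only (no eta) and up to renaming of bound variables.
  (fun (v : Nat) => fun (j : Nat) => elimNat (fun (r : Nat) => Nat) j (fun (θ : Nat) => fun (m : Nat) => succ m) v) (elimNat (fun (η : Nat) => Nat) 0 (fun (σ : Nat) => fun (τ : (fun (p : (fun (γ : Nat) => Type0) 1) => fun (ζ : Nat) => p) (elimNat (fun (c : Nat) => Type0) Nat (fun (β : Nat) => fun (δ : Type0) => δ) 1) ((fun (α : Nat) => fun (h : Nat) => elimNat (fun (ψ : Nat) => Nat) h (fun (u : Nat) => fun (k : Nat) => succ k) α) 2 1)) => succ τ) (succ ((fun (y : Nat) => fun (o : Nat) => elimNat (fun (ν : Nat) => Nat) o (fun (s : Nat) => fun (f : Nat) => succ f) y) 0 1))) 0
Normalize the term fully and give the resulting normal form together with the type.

normal form:
  2
type:
  Nat
observation: the term reaches its normal form after 25 normal-order steps.


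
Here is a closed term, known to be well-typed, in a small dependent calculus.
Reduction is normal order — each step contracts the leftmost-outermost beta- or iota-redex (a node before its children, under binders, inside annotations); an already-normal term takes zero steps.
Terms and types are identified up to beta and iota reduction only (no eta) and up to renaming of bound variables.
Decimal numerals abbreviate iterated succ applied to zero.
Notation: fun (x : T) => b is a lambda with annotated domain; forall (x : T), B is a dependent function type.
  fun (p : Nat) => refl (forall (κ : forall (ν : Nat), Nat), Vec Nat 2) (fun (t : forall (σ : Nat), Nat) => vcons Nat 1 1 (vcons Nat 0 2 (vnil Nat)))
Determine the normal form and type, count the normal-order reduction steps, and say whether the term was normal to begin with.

normal form:
  fun (p : Nat) => refl (forall (κ : forall (ν : Nat), Nat), Vec Nat 2) (fun (t : forall (σ : Nat), Nat) => vcons Nat 1 1 (vcons Nat 0 2 (vnil Nat)))
the term's type:
  forall (p : Nat), Eq (forall (κ : forall (ν : Nat), Nat), Vec Nat 2) (fun (t : forall (σ : Nat), Nat) => vcons Nat 1 1 (vcons Nat 0 2 (vnil Nat))) (fun (α : forall (l : Nat), Nat) => vcons Nat 1 1 (vcons Nat 0 2 (vnil Nat)))
reduction steps (normal order): 0
started in normal form: yes


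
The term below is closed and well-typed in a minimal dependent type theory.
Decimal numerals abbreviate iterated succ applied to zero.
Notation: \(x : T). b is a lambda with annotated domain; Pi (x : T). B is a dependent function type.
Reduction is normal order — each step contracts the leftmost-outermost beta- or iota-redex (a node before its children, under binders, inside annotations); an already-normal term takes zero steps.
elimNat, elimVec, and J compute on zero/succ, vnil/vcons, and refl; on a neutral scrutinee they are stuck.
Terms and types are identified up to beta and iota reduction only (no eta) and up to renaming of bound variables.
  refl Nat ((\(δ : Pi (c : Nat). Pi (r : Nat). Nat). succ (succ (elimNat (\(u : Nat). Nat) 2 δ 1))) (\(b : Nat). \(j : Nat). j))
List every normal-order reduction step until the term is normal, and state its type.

normal-order reduction sequence:
  refl Nat ((\(δ : Pi (c : Nat). Pi (r : Nat). Nat). succ (succ (elimNat (\(u : Nat). Nat) 2 δ 1))) (\(b : Nat). \(j : Nat). j))
  ~> refl Nat (succ (succ (elimNat (\(δ : Nat). Nat) 2 (\(c : Nat). \(r : Nat). r) 1)))
  ~> refl Nat (succ (succ ((\(δ : Nat). \(c : Nat). c) 0 (elimNat (\(r : Nat). Nat) 2 (\(u : Nat). \(b : Nat). b) 0))))
  ~> refl Nat (succ (succ ((\(δ : Nat). δ) (elimNat (\(c : Nat). Nat) 2 (\(r : Nat). \(u : Nat). u) 0))))
  ~> refl Nat (succ (succ (elimNat (\(δ : Nat). Nat) 2 (\(c : Nat). \(r : Nat). r) 0)))
  ~> refl Nat 4
type:
  Eq Nat 4 4


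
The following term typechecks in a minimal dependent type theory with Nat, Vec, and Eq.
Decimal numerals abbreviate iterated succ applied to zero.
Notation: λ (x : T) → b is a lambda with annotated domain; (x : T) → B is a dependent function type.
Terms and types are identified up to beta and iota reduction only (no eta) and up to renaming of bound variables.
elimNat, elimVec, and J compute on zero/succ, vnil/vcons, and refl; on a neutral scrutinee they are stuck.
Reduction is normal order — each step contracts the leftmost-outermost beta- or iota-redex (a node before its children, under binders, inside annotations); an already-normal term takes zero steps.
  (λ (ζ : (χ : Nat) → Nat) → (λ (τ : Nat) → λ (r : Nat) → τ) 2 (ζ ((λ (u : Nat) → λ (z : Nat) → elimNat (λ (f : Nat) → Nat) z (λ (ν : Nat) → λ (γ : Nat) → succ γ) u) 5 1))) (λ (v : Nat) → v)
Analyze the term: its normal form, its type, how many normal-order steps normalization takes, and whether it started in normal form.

normal form:
  2
the term's type:
  Nat
normal-order step count: 3
started in normal form: no
first contracted redex: a beta-redex


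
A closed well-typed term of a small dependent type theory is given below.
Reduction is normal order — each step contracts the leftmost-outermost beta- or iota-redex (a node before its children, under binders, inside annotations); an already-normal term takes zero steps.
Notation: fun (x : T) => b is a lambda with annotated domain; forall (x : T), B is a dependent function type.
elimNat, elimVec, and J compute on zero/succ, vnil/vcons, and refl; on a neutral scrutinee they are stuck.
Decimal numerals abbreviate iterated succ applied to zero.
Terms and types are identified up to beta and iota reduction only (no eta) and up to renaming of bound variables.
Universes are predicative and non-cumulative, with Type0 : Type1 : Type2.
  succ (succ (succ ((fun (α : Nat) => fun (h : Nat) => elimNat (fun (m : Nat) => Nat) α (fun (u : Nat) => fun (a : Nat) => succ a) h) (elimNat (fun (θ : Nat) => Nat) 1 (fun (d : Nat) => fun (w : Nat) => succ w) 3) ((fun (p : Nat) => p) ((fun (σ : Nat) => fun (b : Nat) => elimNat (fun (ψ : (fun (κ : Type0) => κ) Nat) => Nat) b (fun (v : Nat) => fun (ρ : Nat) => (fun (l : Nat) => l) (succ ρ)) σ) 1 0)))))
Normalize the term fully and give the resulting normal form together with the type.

normal form:
  8
type:
  Nat
observation: 24 normal-order steps normalize the term, beginning with a beta-redex.


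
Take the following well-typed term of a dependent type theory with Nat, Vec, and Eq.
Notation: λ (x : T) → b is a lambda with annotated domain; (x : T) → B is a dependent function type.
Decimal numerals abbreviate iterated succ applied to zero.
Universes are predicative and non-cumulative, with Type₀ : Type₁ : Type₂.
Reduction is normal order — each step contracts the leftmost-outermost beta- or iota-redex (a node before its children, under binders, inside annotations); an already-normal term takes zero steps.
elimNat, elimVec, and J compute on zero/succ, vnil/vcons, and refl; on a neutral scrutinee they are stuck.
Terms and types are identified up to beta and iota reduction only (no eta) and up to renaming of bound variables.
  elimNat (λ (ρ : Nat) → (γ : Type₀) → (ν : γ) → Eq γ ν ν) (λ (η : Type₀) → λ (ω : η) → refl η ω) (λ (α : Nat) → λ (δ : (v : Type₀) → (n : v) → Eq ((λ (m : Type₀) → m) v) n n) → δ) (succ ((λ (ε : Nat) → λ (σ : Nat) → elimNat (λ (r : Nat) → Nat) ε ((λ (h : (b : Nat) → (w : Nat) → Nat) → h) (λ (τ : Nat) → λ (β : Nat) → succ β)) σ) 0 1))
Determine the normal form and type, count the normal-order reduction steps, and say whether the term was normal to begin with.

resulting normal form:
  λ (ρ : Type₀) → λ (γ : ρ) → refl ρ γ
type:
  (ρ : Type₀) → (γ : ρ) → Eq ρ γ γ
steps to reach normal form (normal order): 15
started in normal form: no
first contracted redex: an elimNat iota-redex


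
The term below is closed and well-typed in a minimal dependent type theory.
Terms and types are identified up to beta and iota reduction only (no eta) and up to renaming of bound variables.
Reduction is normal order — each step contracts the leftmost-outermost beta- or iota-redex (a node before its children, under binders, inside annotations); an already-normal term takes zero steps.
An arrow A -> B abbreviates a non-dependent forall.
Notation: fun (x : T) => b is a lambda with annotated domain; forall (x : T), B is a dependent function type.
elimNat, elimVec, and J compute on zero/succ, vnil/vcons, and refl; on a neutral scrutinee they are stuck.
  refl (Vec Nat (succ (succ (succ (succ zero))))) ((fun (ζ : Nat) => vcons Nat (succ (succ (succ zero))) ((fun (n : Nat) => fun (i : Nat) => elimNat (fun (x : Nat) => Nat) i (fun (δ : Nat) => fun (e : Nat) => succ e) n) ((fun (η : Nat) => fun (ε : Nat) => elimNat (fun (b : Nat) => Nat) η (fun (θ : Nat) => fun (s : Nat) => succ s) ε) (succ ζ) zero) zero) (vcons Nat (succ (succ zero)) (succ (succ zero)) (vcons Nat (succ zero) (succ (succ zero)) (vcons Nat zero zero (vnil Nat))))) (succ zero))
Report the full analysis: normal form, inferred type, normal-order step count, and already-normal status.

normal form:
  refl (Vec Nat (succ (succ (succ (succ zero))))) (vcons Nat (succ (succ (succ zero))) (succ (succ zero)) (vcons Nat (succ (succ zero)) (succ (succ zero)) (vcons Nat (succ zero) (succ (succ zero)) (vcons Nat zero zero (vnil Nat)))))
the term's type:
  Eq (Vec Nat (succ (succ (succ (succ zero))))) (vcons Nat (succ (succ (succ zero))) (succ (succ zero)) (vcons Nat (succ (succ zero)) (succ (succ zero)) (vcons Nat (succ zero) (succ (succ zero)) (vcons Nat zero zero (vnil Nat))))) (vcons Nat (succ (succ (succ zero))) (succ (succ zero)) (vcons Nat (succ (succ zero)) (succ (succ zero)) (vcons Nat (succ zero) (succ (succ zero)) (vcons Nat zero zero (vnil Nat)))))
steps to reach normal form (normal order): 13
already normal: no
first contracted redex: a beta-redex


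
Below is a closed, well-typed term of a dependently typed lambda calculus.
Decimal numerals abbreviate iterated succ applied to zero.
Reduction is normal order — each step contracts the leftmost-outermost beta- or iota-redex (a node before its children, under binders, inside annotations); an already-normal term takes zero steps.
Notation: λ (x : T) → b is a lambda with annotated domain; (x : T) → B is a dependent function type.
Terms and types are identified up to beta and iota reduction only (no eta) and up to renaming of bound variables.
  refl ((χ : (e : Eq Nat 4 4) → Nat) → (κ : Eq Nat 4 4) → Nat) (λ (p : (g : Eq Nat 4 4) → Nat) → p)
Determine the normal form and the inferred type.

resulting normal form:
  refl ((χ : (e : Eq Nat 4 4) → Nat) → (κ : Eq Nat 4 4) → Nat) (λ (p : (g : Eq Nat 4 4) → Nat) → p)
the term's type:
  Eq ((χ : (e : Eq Nat 4 4) → Nat) → (κ : Eq Nat 4 4) → Nat) (λ (p : (g : Eq Nat 4 4) → Nat) → p) (λ (ε : (h : Eq Nat 4 4) → Nat) → ε)


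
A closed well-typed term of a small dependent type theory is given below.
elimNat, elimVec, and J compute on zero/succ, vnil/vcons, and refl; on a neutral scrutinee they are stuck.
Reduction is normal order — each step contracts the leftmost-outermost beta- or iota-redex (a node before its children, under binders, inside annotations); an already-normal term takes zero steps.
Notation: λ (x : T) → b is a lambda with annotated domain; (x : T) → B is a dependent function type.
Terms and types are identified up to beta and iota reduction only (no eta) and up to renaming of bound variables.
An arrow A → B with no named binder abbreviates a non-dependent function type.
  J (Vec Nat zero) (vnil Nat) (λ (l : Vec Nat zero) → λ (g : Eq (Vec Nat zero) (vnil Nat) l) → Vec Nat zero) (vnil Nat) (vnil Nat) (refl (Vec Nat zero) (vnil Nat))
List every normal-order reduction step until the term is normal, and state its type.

normal-order reduction sequence:
  J (Vec Nat zero) (vnil Nat) (λ (l : Vec Nat zero) → λ (g : Eq (Vec Nat zero) (vnil Nat) l) → Vec Nat zero) (vnil Nat) (vnil Nat) (refl (Vec Nat zero) (vnil Nat))
  ~> vnil Nat
inferred type:
  Vec Nat zero


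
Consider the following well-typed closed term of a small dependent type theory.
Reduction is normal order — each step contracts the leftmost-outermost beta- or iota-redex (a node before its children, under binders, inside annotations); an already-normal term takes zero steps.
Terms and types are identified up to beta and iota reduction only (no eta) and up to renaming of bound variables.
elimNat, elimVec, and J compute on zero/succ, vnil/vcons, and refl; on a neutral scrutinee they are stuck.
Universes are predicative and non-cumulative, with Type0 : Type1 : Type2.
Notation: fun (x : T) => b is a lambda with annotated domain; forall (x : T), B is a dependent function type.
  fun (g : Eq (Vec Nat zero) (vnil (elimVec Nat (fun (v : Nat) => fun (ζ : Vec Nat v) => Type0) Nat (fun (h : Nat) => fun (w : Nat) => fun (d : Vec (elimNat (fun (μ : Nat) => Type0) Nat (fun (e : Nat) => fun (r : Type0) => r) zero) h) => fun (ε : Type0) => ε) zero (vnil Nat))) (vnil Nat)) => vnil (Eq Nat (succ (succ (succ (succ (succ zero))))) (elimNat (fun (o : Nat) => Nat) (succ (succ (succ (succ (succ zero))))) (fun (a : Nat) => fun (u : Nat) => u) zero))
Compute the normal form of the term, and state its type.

reduced normal form:
  fun (g : Eq (Vec Nat zero) (vnil Nat) (vnil Nat)) => vnil (Eq Nat (succ (succ (succ (succ (succ zero))))) (succ (succ (succ (succ (succ zero))))))
inferred type:
  forall (g : Eq (Vec Nat zero) (vnil Nat) (vnil Nat)), Vec (Eq Nat (succ (succ (succ (succ (succ zero))))) (succ (succ (succ (succ (succ zero)))))) zero
observation: 2 normal-order steps normalize the term, beginning with an elimVec iota-redex.


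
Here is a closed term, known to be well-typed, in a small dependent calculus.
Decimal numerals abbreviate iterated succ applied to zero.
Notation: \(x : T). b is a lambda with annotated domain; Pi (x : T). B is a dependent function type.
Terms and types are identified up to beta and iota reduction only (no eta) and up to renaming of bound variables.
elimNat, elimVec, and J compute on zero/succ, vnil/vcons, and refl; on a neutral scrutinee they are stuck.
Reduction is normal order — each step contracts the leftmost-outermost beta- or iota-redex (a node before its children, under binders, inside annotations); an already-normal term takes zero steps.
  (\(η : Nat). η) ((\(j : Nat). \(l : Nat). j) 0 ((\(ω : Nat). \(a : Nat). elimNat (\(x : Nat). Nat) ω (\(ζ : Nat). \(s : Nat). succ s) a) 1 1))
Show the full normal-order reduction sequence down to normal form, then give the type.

normal-order reduction sequence:
  (\(η : Nat). η) ((\(j : Nat). \(l : Nat). j) 0 ((\(ω : Nat). \(a : Nat). elimNat (\(x : Nat). Nat) ω (\(ζ : Nat). \(s : Nat). succ s) a) 1 1))
  ~> (\(η : Nat). \(j : Nat). η) 0 ((\(l : Nat). \(ω : Nat). elimNat (\(a : Nat). Nat) l (\(x : Nat). \(ζ : Nat). succ ζ) ω) 1 1)
  ~> (\(η : Nat). 0) ((\(j : Nat). \(l : Nat). elimNat (\(ω : Nat). Nat) j (\(a : Nat). \(x : Nat). succ x) l) 1 1)
  ~> 0
type:
  Nat


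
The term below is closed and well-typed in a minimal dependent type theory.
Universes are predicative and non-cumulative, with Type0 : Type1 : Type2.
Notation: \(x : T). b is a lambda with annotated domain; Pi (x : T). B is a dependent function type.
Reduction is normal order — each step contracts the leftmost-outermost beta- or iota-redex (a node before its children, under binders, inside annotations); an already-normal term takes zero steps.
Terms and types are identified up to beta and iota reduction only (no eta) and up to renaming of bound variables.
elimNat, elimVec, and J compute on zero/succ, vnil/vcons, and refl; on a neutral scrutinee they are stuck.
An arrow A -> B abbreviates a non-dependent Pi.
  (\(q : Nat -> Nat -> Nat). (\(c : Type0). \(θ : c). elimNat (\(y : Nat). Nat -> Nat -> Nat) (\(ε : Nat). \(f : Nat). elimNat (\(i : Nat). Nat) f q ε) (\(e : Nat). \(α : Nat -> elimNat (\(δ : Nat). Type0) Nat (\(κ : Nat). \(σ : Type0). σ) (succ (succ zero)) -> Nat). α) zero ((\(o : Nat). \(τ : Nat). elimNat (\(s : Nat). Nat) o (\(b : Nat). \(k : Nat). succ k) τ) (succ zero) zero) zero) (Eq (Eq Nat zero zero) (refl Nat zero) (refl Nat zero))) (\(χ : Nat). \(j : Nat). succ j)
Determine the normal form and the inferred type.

resulting normal form:
  \(q : Eq (Eq Nat zero zero) (refl Nat zero) (refl Nat zero)). succ zero
inferred type:
  Eq (Eq Nat zero zero) (refl Nat zero) (refl Nat zero) -> Nat


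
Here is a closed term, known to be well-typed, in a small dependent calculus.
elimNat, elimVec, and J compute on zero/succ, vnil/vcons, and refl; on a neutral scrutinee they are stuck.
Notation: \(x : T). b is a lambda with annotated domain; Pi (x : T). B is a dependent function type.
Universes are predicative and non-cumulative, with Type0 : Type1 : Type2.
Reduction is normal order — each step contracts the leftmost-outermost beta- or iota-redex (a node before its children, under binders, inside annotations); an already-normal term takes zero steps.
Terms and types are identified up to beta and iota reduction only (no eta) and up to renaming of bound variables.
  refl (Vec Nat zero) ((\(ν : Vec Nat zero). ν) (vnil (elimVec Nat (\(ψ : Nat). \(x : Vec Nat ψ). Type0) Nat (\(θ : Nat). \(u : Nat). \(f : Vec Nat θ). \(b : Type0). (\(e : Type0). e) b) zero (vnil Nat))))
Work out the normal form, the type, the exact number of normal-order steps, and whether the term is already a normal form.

reduced normal form:
  refl (Vec Nat zero) (vnil Nat)
the term's type:
  Eq (Vec Nat zero) (vnil Nat) (vnil Nat)
steps to reach normal form (normal order): 2
term was already normal: no
first redex: a beta-redex
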